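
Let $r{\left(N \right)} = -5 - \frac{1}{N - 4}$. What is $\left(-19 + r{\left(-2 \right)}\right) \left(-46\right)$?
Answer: $\frac{3289}{3} \approx 1096.3$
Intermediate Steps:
$r{\left(N \right)} = -5 - \frac{1}{-4 + N}$
$\left(-19 + r{\left(-2 \right)}\right) \left(-46\right) = \left(-19 + \frac{19 - -10}{-4 - 2}\right) \left(-46\right) = \left(-19 + \frac{19 + 10}{-6}\right) \left(-46\right) = \left(-19 - \frac{29}{6}\right) \left(-46\right) = \left(- \frac{143}{6}\right) \left(-46\right) = \frac{3289}{3}$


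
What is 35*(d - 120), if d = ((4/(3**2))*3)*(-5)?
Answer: -13300/3 ≈ -4433.3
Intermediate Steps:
d = -20/3 (d = ((4/9)*3)*(-5) = (4/3)*(-5) = -20/3 ≈ -6.6667)
35*(d - 120) = 35*(-20/3 - 120) = 35*(-380/3) = -13300/3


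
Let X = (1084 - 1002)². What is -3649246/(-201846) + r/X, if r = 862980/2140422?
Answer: 2188368477055207/121041979259862 ≈ 18.079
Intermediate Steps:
X = 6724 (X = 82² = 6724)
r = 143830/356737 (r = 862980*(1/2140422) = 143830/356737 ≈ 0.40318)
-3649246/(-201846) + r/X = -3649246/(-201846) + (143830/356737)/6724 = -3649246*(-1/201846) + (143830/356737)*(1/6724) = 1824623/100923 + 71915/1199349794 = 2188368477055207/121041979259862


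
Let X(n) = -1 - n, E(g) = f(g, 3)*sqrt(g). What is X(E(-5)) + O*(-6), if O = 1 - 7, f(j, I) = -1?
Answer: 35 + I*sqrt(5) ≈ 35.0 + 2.2361*I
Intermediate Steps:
E(g) = -sqrt(g)
O = -6
X(E(-5)) + O*(-6) = (-1 - (-1)*sqrt(-5)) - 6*(-6) = (-1 - (-1)*I*sqrt(5)) + 36 = (-1 + I*sqrt(5)) + 36 = 35 + I*sqrt(5)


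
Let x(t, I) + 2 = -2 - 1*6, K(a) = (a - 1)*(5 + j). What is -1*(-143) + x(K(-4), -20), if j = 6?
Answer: 133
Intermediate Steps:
K(a) = -11 + 11*a (K(a) = (a - 1)*(5 + 6) = (-1 + a)*11 = -11 + 11*a)
x(t, I) = -10 (x(t, I) = -2 + (-2 - 1*6) = -2 + (-2 - 6) = -2 - 8 = -10)
-1*(-143) + x(K(-4), -20) = -1*(-143) - 10 = 143 - 10 = 133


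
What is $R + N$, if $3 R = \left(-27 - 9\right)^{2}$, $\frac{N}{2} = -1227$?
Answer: $-2022$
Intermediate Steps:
$N = -2454$ ($N = 2 \left(-1227\right) = -2454$)
$R = 432$ ($R = \frac{\left(-27 - 9\right)^{2}}{3} = \frac{\left(-36\right)^{2}}{3} = \frac{1}{3} \cdot 1296 = 432$)
$R + N = 432 - 2454 = -2022$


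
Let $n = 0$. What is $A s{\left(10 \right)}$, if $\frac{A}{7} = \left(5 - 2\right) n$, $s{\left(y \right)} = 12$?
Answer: $0$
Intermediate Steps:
$A = 0$ ($A = 7 \left(5 - 2\right) 0 = 7 \cdot 3 \cdot 0 = 7 \cdot 0 = 0$)
$A s{\left(10 \right)} = 0 \cdot 12 = 0$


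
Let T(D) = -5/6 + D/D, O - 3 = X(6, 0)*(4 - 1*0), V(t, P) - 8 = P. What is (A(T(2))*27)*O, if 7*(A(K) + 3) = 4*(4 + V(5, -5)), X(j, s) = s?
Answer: 81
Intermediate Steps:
V(t, P) = 8 + P
O = 3 (O = 3 + 0*(4 - 1*0) = 3 + 0*(4 + 0) = 3 + 0*4 = 3 + 0 = 3)
T(D) = ⅙ (T(D) = -5*⅙ + 1 = -⅚ + 1 = ⅙)
A(K) = 1 (A(K) = -3 + (4*(4 + (8 - 5)))/7 = -3 + (4*(4 + 3))/7 = -3 + (4*7)/7 = -3 + (⅐)*28 = -3 + 4 = 1)
(A(T(2))*27)*O = (1*27)*3 = 27*3 = 81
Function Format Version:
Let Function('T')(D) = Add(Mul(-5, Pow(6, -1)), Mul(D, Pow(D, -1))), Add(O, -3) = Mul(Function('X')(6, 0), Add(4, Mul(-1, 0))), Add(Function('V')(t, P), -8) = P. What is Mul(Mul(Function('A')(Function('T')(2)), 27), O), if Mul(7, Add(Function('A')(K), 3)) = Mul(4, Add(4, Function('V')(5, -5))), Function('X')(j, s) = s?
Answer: 81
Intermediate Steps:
Function('V')(t, P) = Add(8, P)
O = 3 (O = Add(3, Mul(0, Add(4, Mul(-1, 0)))) = Add(3, Mul(0, Add(4, 0))) = Add(3, Mul(0, 4)) = Add(3, 0) = 3)
Function('T')(D) = Rational(1, 6) (Function('T')(D) = Add(Mul(-5, Rational(1, 6)), 1) = Add(Rational(-5, 6), 1) = Rational(1, 6))
Function('A')(K) = 1 (Function('A')(K) = Add(-3, Mul(Rational(1, 7), Mul(4, Add(4, Add(8, -5))))) = Add(-3, Mul(Rational(1, 7), Mul(4, Add(4, 3)))) = Add(-3, Mul(Rational(1, 7), Mul(4, 7))) = Add(-3, Mul(Rational(1, 7), 28)) = Add(-3, 4) = 1)
Mul(Mul(Function('A')(Function('T')(2)), 27), O) = Mul(Mul(1, 27), 3) = Mul(27, 3) = 81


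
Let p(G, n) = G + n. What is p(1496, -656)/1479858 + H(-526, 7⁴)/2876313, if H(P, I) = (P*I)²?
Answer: 393391165924168888/709422467259 ≈ 5.5452e+5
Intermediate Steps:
H(P, I) = I²*P² (H(P, I) = (I*P)² = I²*P²)
p(1496, -656)/1479858 + H(-526, 7⁴)/2876313 = (1496 - 656)/1479858 + ((7⁴)²*(-526)²)/2876313 = 840*(1/1479858) + (2401²*276676)*(1/2876313) = 140/246643 + (5764801*276676)*(1/2876313) = 140/246643 + 1594982081476*(1/2876313) = 140/246643 + 1594982081476/2876313 = 393391165924168888/709422467259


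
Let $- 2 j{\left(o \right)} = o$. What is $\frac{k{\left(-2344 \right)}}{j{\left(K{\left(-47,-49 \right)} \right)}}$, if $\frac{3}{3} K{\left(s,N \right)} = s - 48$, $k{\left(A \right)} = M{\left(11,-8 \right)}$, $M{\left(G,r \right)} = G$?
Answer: $\frac{22}{95} \approx 0.23158$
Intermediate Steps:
$k{\left(A \right)} = 11$
$K{\left(s,N \right)} = -48 + s$ ($K{\left(s,N \right)} = s - 48 = -48 + s$)
$j{\left(o \right)} = - \frac{o}{2}$
$\frac{k{\left(-2344 \right)}}{j{\left(K{\left(-47,-49 \right)} \right)}} = \frac{11}{\left(- \frac{1}{2}\right) \left(-48 - 47\right)} = \frac{11}{\left(- \frac{1}{2}\right) \left(-95\right)} = \frac{11}{\frac{95}{2}} = 11 \cdot \frac{2}{95} = \frac{22}{95}$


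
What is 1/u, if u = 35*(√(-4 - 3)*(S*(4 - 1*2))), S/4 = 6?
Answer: -I*√7/11760 ≈ -0.00022498*I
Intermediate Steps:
S = 24 (S = 4*6 = 24)
u = 1680*I*√7 (u = 35*(√(-4 - 3)*(24*(4 - 1*2))) = 35*(√(-7)*(24*(4 - 2))) = 35*((I*√7)*(24*2)) = 35*((I*√7)*48) = 35*(48*I*√7) = 1680*I*√7 ≈ 4444.9*I)
1/u = 1/(1680*I*√7) = -I*√7/11760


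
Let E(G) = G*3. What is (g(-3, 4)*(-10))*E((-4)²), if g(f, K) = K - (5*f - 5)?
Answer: -11520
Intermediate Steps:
g(f, K) = 5 + K - 5*f (g(f, K) = K - (-5 + 5*f) = K + (5 - 5*f) = 5 + K - 5*f)
E(G) = 3*G
(g(-3, 4)*(-10))*E((-4)²) = ((5 + 4 - 5*(-3))*(-10))*(3*(-4)²) = ((5 + 4 + 15)*(-10))*(3*16) = (24*(-10))*48 = -240*48 = -11520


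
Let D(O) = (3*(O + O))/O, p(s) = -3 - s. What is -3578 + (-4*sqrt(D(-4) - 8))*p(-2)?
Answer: -3578 + 4*I*sqrt(2) ≈ -3578.0 + 5.6569*I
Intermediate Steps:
D(O) = 6 (D(O) = (3*(2*O))/O = (6*O)/O = 6)
-3578 + (-4*sqrt(D(-4) - 8))*p(-2) = -3578 + (-4*sqrt(6 - 8))*(-3 - 1*(-2)) = -3578 + (-4*I*sqrt(2))*(-3 + 2) = -3578 - 4*I*sqrt(2)*(-1) = -3578 + 4*I*sqrt(2)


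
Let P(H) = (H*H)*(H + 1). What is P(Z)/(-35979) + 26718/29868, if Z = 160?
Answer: -20357110313/179103462 ≈ -113.66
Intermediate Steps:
P(H) = H²*(1 + H)
P(Z)/(-35979) + 26718/29868 = (160²*(1 + 160))/(-35979) + 26718/29868 = (25600*161)*(-1/35979) + 26718*(1/29868) = 4121600*(-1/35979) + 4453/4978 = -4121600/35979 + 4453/4978 = -20357110313/179103462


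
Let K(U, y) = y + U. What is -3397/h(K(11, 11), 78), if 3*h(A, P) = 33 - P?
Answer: 3397/15 ≈ 226.47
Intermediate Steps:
K(U, y) = U + y
h(A, P) = 11 - P/3 (h(A, P) = (33 - P)/3 = 11 - P/3)
-3397/h(K(11, 11), 78) = -3397/(11 - ⅓*78) = -3397/(11 - 26) = -3397/(-15) = -3397*(-1/15) = 3397/15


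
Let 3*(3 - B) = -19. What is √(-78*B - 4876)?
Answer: 2*I*√1401 ≈ 74.86*I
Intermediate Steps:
B = 28/3 (B = 3 - ⅓*(-19) = 3 + 19/3 = 28/3 ≈ 9.3333)
√(-78*B - 4876) = √(-78*28/3 - 4876) = √(-728 - 4876) = √(-5604) = 2*I*√1401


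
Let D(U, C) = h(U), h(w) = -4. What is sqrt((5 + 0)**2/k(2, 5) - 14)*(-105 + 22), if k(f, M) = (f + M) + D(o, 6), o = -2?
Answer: -83*I*sqrt(51)/3 ≈ -197.58*I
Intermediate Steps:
D(U, C) = -4
k(f, M) = -4 + M + f (k(f, M) = (f + M) - 4 = (M + f) - 4 = -4 + M + f)
sqrt((5 + 0)**2/k(2, 5) - 14)*(-105 + 22) = sqrt((5 + 0)**2/(-4 + 5 + 2) - 14)*(-105 + 22) = sqrt(5**2/3 - 14)*(-83) = sqrt(25*(1/3) - 14)*(-83) = sqrt(25/3 - 14)*(-83) = sqrt(-17/3)*(-83) = (I*sqrt(51)/3)*(-83) = -83*I*sqrt(51)/3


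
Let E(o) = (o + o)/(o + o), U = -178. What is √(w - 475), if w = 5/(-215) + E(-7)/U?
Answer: I*√27828956634/7654 ≈ 21.795*I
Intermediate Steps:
E(o) = 1 (E(o) = (2*o)/((2*o)) = (2*o)*(1/(2*o)) = 1)
w = -221/7654 (w = 5/(-215) + 1/(-178) = 5*(-1/215) + 1*(-1/178) = -1/43 - 1/178 = -221/7654 ≈ -0.028874)
√(w - 475) = √(-221/7654 - 475) = √(-3635871/7654) = I*√27828956634/7654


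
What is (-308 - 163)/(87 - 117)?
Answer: 157/10 ≈ 15.700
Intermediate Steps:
(-308 - 163)/(87 - 117) = -471/(-30) = -471*(-1/30) = 157/10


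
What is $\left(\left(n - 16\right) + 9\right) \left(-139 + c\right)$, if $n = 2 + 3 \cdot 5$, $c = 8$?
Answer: $-1310$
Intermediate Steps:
$n = 17$ ($n = 2 + 15 = 17$)
$\left(\left(n - 16\right) + 9\right) \left(-139 + c\right) = \left(\left(17 - 16\right) + 9\right) \left(-139 + 8\right) = \left(1 + 9\right) \left(-131\right) = 10 \left(-131\right) = -1310$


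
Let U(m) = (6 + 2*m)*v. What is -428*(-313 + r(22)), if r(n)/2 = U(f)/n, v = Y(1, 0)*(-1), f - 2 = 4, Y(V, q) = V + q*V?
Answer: 1481308/11 ≈ 1.3466e+5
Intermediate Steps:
Y(V, q) = V + V*q
f = 6 (f = 2 + 4 = 6)
v = -1 (v = (1*(1 + 0))*(-1) = (1*1)*(-1) = 1*(-1) = -1)
U(m) = -6 - 2*m (U(m) = (6 + 2*m)*(-1) = -6 - 2*m)
r(n) = -36/n (r(n) = 2*((-6 - 2*6)/n) = 2*((-6 - 12)/n) = 2*(-18/n) = -36/n)
-428*(-313 + r(22)) = -428*(-313 - 36/22) = -428*(-313 - 36*1/22) = -428*(-313 - 18/11) = -428*(-3461/11) = 1481308/11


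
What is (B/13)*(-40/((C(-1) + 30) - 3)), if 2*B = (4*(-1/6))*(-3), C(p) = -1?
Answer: -20/169 ≈ -0.11834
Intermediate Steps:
B = 1 (B = ((4*(-1/6))*(-3))/2 = (-2/3*(-3))/2 = (1/2)*2 = 1)
(B/13)*(-40/((C(-1) + 30) - 3)) = (1/13)*(-40/((-1 + 30) - 3)) = (1*(1/13))*(-40/(29 - 3)) = (-40/26)/13 = (-40*1/26)/13 = (1/13)*(-20/13) = -20/169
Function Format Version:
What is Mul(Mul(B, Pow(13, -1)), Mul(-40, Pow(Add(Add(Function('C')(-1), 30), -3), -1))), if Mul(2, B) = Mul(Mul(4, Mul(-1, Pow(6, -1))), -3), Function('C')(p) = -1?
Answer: Rational(-20, 169) ≈ -0.11834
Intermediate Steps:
B = 1 (B = Mul(Rational(1, 2), Mul(Mul(4, Mul(-1, Pow(6, -1))), -3)) = Mul(Rational(1, 2), Mul(Mul(4, Mul(-1, Rational(1, 6))), -3)) = Mul(Rational(1, 2), Mul(Mul(4, Rational(-1, 6)), -3)) = Mul(Rational(1, 2), Mul(Rational(-2, 3), -3)) = Mul(Rational(1, 2), 2) = 1)
Mul(Mul(B, Pow(13, -1)), Mul(-40, Pow(Add(Add(Function('C')(-1), 30), -3), -1))) = Mul(Mul(1, Pow(13, -1)), Mul(-40, Pow(Add(Add(-1, 30), -3), -1))) = Mul(Mul(1, Rational(1, 13)), Mul(-40, Pow(Add(29, -3), -1))) = Mul(Rational(1, 13), Mul(-40, Pow(26, -1))) = Mul(Rational(1, 13), Mul(-40, Rational(1, 26))) = Mul(Rational(1, 13), Rational(-20, 13)) = Rational(-20, 169)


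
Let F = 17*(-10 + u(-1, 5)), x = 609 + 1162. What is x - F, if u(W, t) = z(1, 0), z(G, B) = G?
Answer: 1924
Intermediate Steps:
u(W, t) = 1
x = 1771
F = -153 (F = 17*(-10 + 1) = 17*(-9) = -153)
x - F = 1771 - 1*(-153) = 1771 + 153 = 1924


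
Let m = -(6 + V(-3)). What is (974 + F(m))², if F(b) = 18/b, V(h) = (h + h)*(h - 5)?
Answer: 8532241/9 ≈ 9.4803e+5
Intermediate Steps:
V(h) = 2*h*(-5 + h) (V(h) = (2*h)*(-5 + h) = 2*h*(-5 + h))
m = -54 (m = -(6 + 2*(-3)*(-5 - 3)) = -(6 + 2*(-3)*(-8)) = -(6 + 48) = -1*54 = -54)
(974 + F(m))² = (974 + 18/(-54))² = (974 + 18*(-1/54))² = (974 - ⅓)² = (2921/3)² = 8532241/9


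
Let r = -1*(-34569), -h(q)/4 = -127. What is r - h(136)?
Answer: 34061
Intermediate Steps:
h(q) = 508 (h(q) = -4*(-127) = 508)
r = 34569
r - h(136) = 34569 - 1*508 = 34569 - 508 = 34061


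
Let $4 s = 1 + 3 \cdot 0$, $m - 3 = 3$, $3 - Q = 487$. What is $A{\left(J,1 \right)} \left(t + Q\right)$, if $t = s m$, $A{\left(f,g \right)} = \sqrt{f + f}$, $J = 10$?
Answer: $- 965 \sqrt{5} \approx -2157.8$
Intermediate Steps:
$Q = -484$ ($Q = 3 - 487 = -484$)
$m = 6$ ($m = 3 + 3 = 6$)
$A{\left(f,g \right)} = \sqrt{2} \sqrt{f}$ ($A{\left(f,g \right)} = \sqrt{2 f} = \sqrt{2} \sqrt{f}$)
$s = \frac{1}{4}$ ($s = \frac{1 + 3 \cdot 0}{4} = \frac{1 + 0}{4} = \frac{1}{4} \cdot 1 = \frac{1}{4} \approx 0.25$)
$t = \frac{3}{2}$ ($t = \frac{1}{4} \cdot 6 = \frac{3}{2} \approx 1.5$)
$A{\left(J,1 \right)} \left(t + Q\right) = \sqrt{2} \sqrt{10} \left(\frac{3}{2} - 484\right) = 2 \sqrt{5} \left(- \frac{965}{2}\right) = - 965 \sqrt{5}$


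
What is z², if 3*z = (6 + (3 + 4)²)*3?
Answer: 3025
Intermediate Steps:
z = 55 (z = ((6 + (3 + 4)²)*3)/3 = ((6 + 7²)*3)/3 = ((6 + 49)*3)/3 = (55*3)/3 = (⅓)*165 = 55)
z² = 55² = 3025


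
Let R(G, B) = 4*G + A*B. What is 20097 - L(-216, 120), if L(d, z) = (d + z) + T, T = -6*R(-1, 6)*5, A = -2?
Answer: 19713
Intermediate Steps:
R(G, B) = -2*B + 4*G (R(G, B) = 4*G - 2*B = -2*B + 4*G)
T = 480 (T = -6*(-2*6 + 4*(-1))*5 = -6*(-12 - 4)*5 = -6*(-16)*5 = 96*5 = 480)
L(d, z) = 480 + d + z (L(d, z) = (d + z) + 480 = 480 + d + z)
20097 - L(-216, 120) = 20097 - (480 - 216 + 120) = 20097 - 1*384 = 20097 - 384 = 19713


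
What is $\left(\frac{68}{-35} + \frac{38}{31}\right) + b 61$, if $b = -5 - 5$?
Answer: $- \frac{662628}{1085} \approx -610.72$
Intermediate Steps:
$b = -10$ ($b = -5 - 5 = -10$)
$\left(\frac{68}{-35} + \frac{38}{31}\right) + b 61 = \left(\frac{68}{-35} + \frac{38}{31}\right) - 610 = \left(68 \left(- \frac{1}{35}\right) + 38 \cdot \frac{1}{31}\right) - 610 = \left(- \frac{68}{35} + \frac{38}{31}\right) - 610 = - \frac{778}{1085} - 610 = - \frac{662628}{1085}$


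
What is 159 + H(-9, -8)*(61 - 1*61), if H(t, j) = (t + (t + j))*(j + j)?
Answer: 159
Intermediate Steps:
H(t, j) = 2*j*(j + 2*t) (H(t, j) = (t + (j + t))*(2*j) = (j + 2*t)*(2*j) = 2*j*(j + 2*t))
159 + H(-9, -8)*(61 - 1*61) = 159 + (2*(-8)*(-8 + 2*(-9)))*(61 - 1*61) = 159 + (2*(-8)*(-8 - 18))*(61 - 61) = 159 + (2*(-8)*(-26))*0 = 159 + 416*0 = 159 + 0 = 159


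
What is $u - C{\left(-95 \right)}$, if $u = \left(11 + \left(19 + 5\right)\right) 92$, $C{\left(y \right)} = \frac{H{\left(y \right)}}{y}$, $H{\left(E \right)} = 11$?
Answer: $\frac{305911}{95} \approx 3220.1$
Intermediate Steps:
$C{\left(y \right)} = \frac{11}{y}$
$u = 3220$ ($u = \left(11 + 24\right) 92 = 35 \cdot 92 = 3220$)
$u - C{\left(-95 \right)} = 3220 - \frac{11}{-95} = 3220 - 11 \left(- \frac{1}{95}\right) = 3220 - - \frac{11}{95} = 3220 + \frac{11}{95} = \frac{305911}{95}$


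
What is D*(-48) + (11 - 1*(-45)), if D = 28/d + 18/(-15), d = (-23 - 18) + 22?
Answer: 17512/95 ≈ 184.34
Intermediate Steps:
d = -19 (d = -41 + 22 = -19)
D = -254/95 (D = 28/(-19) + 18/(-15) = 28*(-1/19) + 18*(-1/15) = -28/19 - 6/5 = -254/95 ≈ -2.6737)
D*(-48) + (11 - 1*(-45)) = -254/95*(-48) + (11 - 1*(-45)) = 12192/95 + (11 + 45) = 12192/95 + 56 = 17512/95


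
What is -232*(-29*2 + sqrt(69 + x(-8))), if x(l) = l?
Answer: 13456 - 232*sqrt(61) ≈ 11644.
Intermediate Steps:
-232*(-29*2 + sqrt(69 + x(-8))) = -232*(-29*2 + sqrt(69 - 8)) = -232*(-58 + sqrt(61)) = 13456 - 232*sqrt(61)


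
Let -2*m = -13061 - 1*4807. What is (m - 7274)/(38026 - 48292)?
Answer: -830/5133 ≈ -0.16170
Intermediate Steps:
m = 8934 (m = -(-13061 - 1*4807)/2 = -(-13061 - 4807)/2 = -½*(-17868) = 8934)
(m - 7274)/(38026 - 48292) = (8934 - 7274)/(38026 - 48292) = 1660/(-10266) = 1660*(-1/10266) = -830/5133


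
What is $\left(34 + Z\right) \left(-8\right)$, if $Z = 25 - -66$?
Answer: $-1000$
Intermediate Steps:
$Z = 91$ ($Z = 25 + 66 = 91$)
$\left(34 + Z\right) \left(-8\right) = \left(34 + 91\right) \left(-8\right) = 125 \left(-8\right) = -1000$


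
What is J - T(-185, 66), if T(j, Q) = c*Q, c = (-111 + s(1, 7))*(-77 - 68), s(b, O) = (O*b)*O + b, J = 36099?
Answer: -547671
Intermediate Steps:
s(b, O) = b + b*O² (s(b, O) = b*O² + b = b + b*O²)
c = 8845 (c = (-111 + 1*(1 + 7²))*(-77 - 68) = (-111 + 1*(1 + 49))*(-145) = (-111 + 1*50)*(-145) = (-111 + 50)*(-145) = -61*(-145) = 8845)
T(j, Q) = 8845*Q
J - T(-185, 66) = 36099 - 8845*66 = 36099 - 1*583770 = 36099 - 583770 = -547671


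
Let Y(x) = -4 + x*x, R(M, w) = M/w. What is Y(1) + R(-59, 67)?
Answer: -260/67 ≈ -3.8806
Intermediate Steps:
Y(x) = -4 + x²
Y(1) + R(-59, 67) = (-4 + 1²) - 59/67 = (-4 + 1) - 59*1/67 = -3 - 59/67 = -260/67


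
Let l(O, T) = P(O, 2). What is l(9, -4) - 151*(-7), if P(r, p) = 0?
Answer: 1057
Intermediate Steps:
l(O, T) = 0
l(9, -4) - 151*(-7) = 0 - 151*(-7) = 0 + 1057 = 1057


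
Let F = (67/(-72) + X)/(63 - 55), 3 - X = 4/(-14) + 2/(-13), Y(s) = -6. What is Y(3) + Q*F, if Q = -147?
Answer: -130049/2496 ≈ -52.103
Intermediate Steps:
X = 313/91 (X = 3 - (4/(-14) + 2/(-13)) = 3 - (4*(-1/14) + 2*(-1/13)) = 3 - (-2/7 - 2/13) = 3 - 1*(-40/91) = 3 + 40/91 = 313/91 ≈ 3.4396)
F = 16439/52416 (F = (67/(-72) + 313/91)/(63 - 55) = (67*(-1/72) + 313/91)/8 = (-67/72 + 313/91)*(⅛) = (16439/6552)*(⅛) = 16439/52416 ≈ 0.31363)
Y(3) + Q*F = -6 - 147*16439/52416 = -6 - 115073/2496 = -130049/2496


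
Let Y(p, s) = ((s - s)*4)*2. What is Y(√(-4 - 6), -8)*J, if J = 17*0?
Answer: 0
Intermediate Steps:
Y(p, s) = 0 (Y(p, s) = (0*4)*2 = 0*2 = 0)
J = 0
Y(√(-4 - 6), -8)*J = 0*0 = 0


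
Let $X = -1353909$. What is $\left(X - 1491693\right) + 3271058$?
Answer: $425456$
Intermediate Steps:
$\left(X - 1491693\right) + 3271058 = \left(-1353909 - 1491693\right) + 3271058 = -2845602 + 3271058 = 425456$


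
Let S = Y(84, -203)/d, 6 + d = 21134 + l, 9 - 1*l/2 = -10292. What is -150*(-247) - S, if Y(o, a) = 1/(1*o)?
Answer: 129872105999/3505320 ≈ 37050.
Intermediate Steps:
l = 20602 (l = 18 - 2*(-10292) = 18 + 20584 = 20602)
d = 41730 (d = -6 + (21134 + 20602) = -6 + 41736 = 41730)
Y(o, a) = 1/o
S = 1/3505320 (S = 1/(84*41730) = (1/84)*(1/41730) = 1/3505320 ≈ 2.8528e-7)
-150*(-247) - S = -150*(-247) - 1*1/3505320 = 37050 - 1/3505320 = 129872105999/3505320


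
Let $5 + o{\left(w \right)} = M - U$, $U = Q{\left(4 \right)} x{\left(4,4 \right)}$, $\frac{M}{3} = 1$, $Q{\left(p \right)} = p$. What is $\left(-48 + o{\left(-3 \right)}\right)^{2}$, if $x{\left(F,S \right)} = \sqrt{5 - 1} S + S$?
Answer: $9604$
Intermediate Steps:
$x{\left(F,S \right)} = 3 S$ ($x{\left(F,S \right)} = \sqrt{4} S + S = 2 S + S = 3 S$)
$M = 3$ ($M = 3 \cdot 1 = 3$)
$U = 48$ ($U = 4 \cdot 3 \cdot 4 = 4 \cdot 12 = 48$)
$o{\left(w \right)} = -50$ ($o{\left(w \right)} = -5 + \left(3 - 48\right) = -5 - 45 = -50$)
$\left(-48 + o{\left(-3 \right)}\right)^{2} = \left(-48 - 50\right)^{2} = \left(-98\right)^{2} = 9604$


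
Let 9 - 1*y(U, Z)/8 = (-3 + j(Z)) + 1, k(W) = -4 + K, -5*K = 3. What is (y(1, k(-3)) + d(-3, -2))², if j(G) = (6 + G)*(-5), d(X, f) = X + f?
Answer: 19321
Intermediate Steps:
K = -⅗ (K = -⅕*3 = -⅗ ≈ -0.60000)
k(W) = -23/5 (k(W) = -4 - ⅗ = -23/5)
j(G) = -30 - 5*G
y(U, Z) = 328 + 40*Z (y(U, Z) = 72 - 8*((-3 + (-30 - 5*Z)) + 1) = 72 - 8*((-33 - 5*Z) + 1) = 72 - 8*(-32 - 5*Z) = 72 + (256 + 40*Z) = 328 + 40*Z)
(y(1, k(-3)) + d(-3, -2))² = ((328 + 40*(-23/5)) + (-3 - 2))² = ((328 - 184) - 5)² = (144 - 5)² = 139² = 19321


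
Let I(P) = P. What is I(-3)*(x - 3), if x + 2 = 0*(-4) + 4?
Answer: 3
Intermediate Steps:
x = 2 (x = -2 + (0*(-4) + 4) = -2 + (0 + 4) = -2 + 4 = 2)
I(-3)*(x - 3) = -3*(2 - 3) = -3*(-1) = 3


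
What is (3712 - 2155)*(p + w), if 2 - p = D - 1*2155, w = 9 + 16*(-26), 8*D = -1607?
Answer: 24300099/8 ≈ 3.0375e+6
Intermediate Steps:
D = -1607/8 (D = (⅛)*(-1607) = -1607/8 ≈ -200.88)
w = -407 (w = 9 - 416 = -407)
p = 18863/8 (p = 2 - (-1607/8 - 1*2155) = 2 - (-1607/8 - 2155) = 2 - 1*(-18847/8) = 2 + 18847/8 = 18863/8 ≈ 2357.9)
(3712 - 2155)*(p + w) = (3712 - 2155)*(18863/8 - 407) = 1557*(15607/8) = 24300099/8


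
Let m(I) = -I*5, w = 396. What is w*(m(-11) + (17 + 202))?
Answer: 108504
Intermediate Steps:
m(I) = -5*I
w*(m(-11) + (17 + 202)) = 396*(-5*(-11) + (17 + 202)) = 396*(55 + 219) = 396*274 = 108504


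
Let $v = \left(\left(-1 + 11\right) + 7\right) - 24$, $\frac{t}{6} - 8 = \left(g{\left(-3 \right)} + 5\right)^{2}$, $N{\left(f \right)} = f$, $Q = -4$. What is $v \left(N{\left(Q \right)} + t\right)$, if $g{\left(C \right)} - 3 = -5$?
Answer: $-686$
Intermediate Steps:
$g{\left(C \right)} = -2$ ($g{\left(C \right)} = 3 - 5 = -2$)
$t = 102$ ($t = 48 + 6 \left(-2 + 5\right)^{2} = 48 + 6 \cdot 3^{2} = 48 + 6 \cdot 9 = 48 + 54 = 102$)
$v = -7$ ($v = \left(10 + 7\right) - 24 = 17 - 24 = -7$)
$v \left(N{\left(Q \right)} + t\right) = - 7 \left(-4 + 102\right) = \left(-7\right) 98 = -686$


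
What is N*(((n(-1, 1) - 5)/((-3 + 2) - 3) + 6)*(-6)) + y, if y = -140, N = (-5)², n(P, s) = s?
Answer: -1190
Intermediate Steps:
N = 25
N*(((n(-1, 1) - 5)/((-3 + 2) - 3) + 6)*(-6)) + y = 25*(((1 - 5)/((-3 + 2) - 3) + 6)*(-6)) - 140 = 25*((-4/(-1 - 3) + 6)*(-6)) - 140 = 25*((-4/(-4) + 6)*(-6)) - 140 = 25*((-4*(-¼) + 6)*(-6)) - 140 = 25*((1 + 6)*(-6)) - 140 = 25*(7*(-6)) - 140 = 25*(-42) - 140 = -1050 - 140 = -1190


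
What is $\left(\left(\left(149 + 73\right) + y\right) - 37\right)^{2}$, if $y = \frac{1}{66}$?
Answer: $\frac{149108521}{4356} \approx 34231.0$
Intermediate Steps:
$y = \frac{1}{66} \approx 0.015152$
$\left(\left(\left(149 + 73\right) + y\right) - 37\right)^{2} = \left(\left(\left(149 + 73\right) + \frac{1}{66}\right) - 37\right)^{2} = \left(\left(222 + \frac{1}{66}\right) - 37\right)^{2} = \left(\frac{14653}{66} - 37\right)^{2} = \left(\frac{12211}{66}\right)^{2} = \frac{149108521}{4356}$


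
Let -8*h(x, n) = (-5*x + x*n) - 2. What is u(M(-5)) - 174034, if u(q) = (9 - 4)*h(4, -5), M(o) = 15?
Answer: -696031/4 ≈ -1.7401e+5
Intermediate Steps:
h(x, n) = 1/4 + 5*x/8 - n*x/8 (h(x, n) = -((-5*x + x*n) - 2)/8 = -((-5*x + n*x) - 2)/8 = -(-2 - 5*x + n*x)/8 = 1/4 + 5*x/8 - n*x/8)
u(q) = 105/4 (u(q) = (9 - 4)*(1/4 + (5/8)*4 - 1/8*(-5)*4) = 5*(1/4 + 5/2 + 5/2) = 5*(21/4) = 105/4)
u(M(-5)) - 174034 = 105/4 - 174034 = -696031/4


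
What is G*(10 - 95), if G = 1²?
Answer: -85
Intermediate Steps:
G = 1
G*(10 - 95) = 1*(10 - 95) = 1*(-85) = -85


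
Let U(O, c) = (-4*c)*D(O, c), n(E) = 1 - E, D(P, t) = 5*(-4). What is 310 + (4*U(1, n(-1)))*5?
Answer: 3510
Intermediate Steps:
D(P, t) = -20
U(O, c) = 80*c (U(O, c) = -4*c*(-20) = 80*c)
310 + (4*U(1, n(-1)))*5 = 310 + (4*(80*(1 - 1*(-1))))*5 = 310 + (4*(80*(1 + 1)))*5 = 310 + (4*(80*2))*5 = 310 + (4*160)*5 = 310 + 640*5 = 310 + 3200 = 3510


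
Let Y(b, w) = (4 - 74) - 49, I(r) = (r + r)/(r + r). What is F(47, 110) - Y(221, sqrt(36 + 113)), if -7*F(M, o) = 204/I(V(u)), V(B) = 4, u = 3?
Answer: 629/7 ≈ 89.857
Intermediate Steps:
I(r) = 1 (I(r) = (2*r)/((2*r)) = (2*r)*(1/(2*r)) = 1)
Y(b, w) = -119 (Y(b, w) = -70 - 49 = -119)
F(M, o) = -204/7 (F(M, o) = -204/(7*1) = -204/7)
F(47, 110) - Y(221, sqrt(36 + 113)) = -204/7 - 1*(-119) = -204/7 + 119 = 629/7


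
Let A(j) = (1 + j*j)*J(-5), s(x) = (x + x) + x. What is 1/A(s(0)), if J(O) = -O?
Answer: 1/5 ≈ 0.20000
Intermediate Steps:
s(x) = 3*x (s(x) = 2*x + x = 3*x)
A(j) = 5 + 5*j**2 (A(j) = (1 + j*j)*(-1*(-5)) = (1 + j**2)*5 = 5 + 5*j**2)
1/A(s(0)) = 1/(5 + 5*(3*0)**2) = 1/(5 + 5*0**2) = 1/(5 + 5*0) = 1/(5 + 0) = 1/5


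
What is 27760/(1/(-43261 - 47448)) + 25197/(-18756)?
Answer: -15743047672079/6252 ≈ -2.5181e+9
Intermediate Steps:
27760/(1/(-43261 - 47448)) + 25197/(-18756) = 27760/(1/(-90709)) + 25197*(-1/18756) = 27760/(-1/90709) - 8399/6252 = 27760*(-90709) - 8399/6252 = -2518081840 - 8399/6252 = -15743047672079/6252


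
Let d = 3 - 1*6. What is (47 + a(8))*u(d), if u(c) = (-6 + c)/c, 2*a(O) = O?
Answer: 153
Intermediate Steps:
a(O) = O/2
d = -3 (d = 3 - 6 = -3)
u(c) = (-6 + c)/c
(47 + a(8))*u(d) = (47 + (½)*8)*((-6 - 3)/(-3)) = (47 + 4)*(-⅓*(-9)) = 51*3 = 153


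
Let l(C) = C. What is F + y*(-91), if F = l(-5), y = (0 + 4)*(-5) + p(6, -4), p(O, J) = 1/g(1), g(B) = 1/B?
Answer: 1724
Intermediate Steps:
g(B) = 1/B
p(O, J) = 1 (p(O, J) = 1/(1/1) = 1/1 = 1)
y = -19 (y = (0 + 4)*(-5) + 1 = 4*(-5) + 1 = -20 + 1 = -19)
F = -5
F + y*(-91) = -5 - 19*(-91) = -5 + 1729 = 1724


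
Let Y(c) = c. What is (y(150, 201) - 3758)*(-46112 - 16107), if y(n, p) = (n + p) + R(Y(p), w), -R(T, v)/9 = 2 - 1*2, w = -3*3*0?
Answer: 211980133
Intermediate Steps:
w = 0 (w = -9*0 = 0)
R(T, v) = 0 (R(T, v) = -9*(2 - 1*2) = -9*(2 - 2) = -9*0 = 0)
y(n, p) = n + p (y(n, p) = (n + p) + 0 = n + p)
(y(150, 201) - 3758)*(-46112 - 16107) = ((150 + 201) - 3758)*(-46112 - 16107) = (351 - 3758)*(-62219) = -3407*(-62219) = 211980133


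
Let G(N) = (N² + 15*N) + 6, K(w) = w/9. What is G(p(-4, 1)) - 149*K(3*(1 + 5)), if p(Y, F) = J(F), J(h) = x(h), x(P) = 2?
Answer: -258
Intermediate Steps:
J(h) = 2
K(w) = w/9 (K(w) = w*(⅑) = w/9)
p(Y, F) = 2
G(N) = 6 + N² + 15*N
G(p(-4, 1)) - 149*K(3*(1 + 5)) = (6 + 2² + 15*2) - 149*3*(1 + 5)/9 = (6 + 4 + 30) - 149*3*6/9 = 40 - 149*18/9 = 40 - 149*2 = 40 - 298 = -258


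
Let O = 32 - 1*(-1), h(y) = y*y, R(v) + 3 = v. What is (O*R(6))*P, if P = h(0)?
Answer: 0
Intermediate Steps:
R(v) = -3 + v
h(y) = y²
P = 0 (P = 0² = 0)
O = 33 (O = 32 + 1 = 33)
(O*R(6))*P = (33*(-3 + 6))*0 = (33*3)*0 = 99*0 = 0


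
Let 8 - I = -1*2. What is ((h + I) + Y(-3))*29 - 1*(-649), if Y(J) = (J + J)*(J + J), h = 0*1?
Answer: 1983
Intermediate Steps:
I = 10 (I = 8 - (-1)*2 = 8 - 1*(-2) = 8 + 2 = 10)
h = 0
Y(J) = 4*J² (Y(J) = (2*J)*(2*J) = 4*J²)
((h + I) + Y(-3))*29 - 1*(-649) = ((0 + 10) + 4*(-3)²)*29 - 1*(-649) = (10 + 4*9)*29 + 649 = (10 + 36)*29 + 649 = 46*29 + 649 = 1334 + 649 = 1983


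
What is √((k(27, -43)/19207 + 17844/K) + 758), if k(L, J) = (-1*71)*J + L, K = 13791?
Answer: 3*√657850463579589818/88294579 ≈ 27.558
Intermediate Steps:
k(L, J) = L - 71*J (k(L, J) = -71*J + L = L - 71*J)
√((k(27, -43)/19207 + 17844/K) + 758) = √(((27 - 71*(-43))/19207 + 17844/13791) + 758) = √(((27 + 3053)*(1/19207) + 17844*(1/13791)) + 758) = √((3080*(1/19207) + 5948/4597) + 758) = √((3080/19207 + 5948/4597) + 758) = √(128401996/88294579 + 758) = √(67055692878/88294579) = 3*√657850463579589818/88294579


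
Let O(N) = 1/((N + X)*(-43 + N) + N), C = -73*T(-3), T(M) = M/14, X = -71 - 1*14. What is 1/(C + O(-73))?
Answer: 255570/3997859 ≈ 0.063927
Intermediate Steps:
X = -85 (X = -71 - 14 = -85)
T(M) = M/14 (T(M) = M*(1/14) = M/14)
C = 219/14 (C = -73*(-3)/14 = -73*(-3/14) = 219/14 ≈ 15.643)
O(N) = 1/(N + (-85 + N)*(-43 + N)) (O(N) = 1/((N - 85)*(-43 + N) + N) = 1/((-85 + N)*(-43 + N) + N) = 1/(N + (-85 + N)*(-43 + N)))
1/(C + O(-73)) = 1/(219/14 + 1/(3655 + (-73)**2 - 127*(-73))) = 1/(219/14 + 1/(3655 + 5329 + 9271)) = 1/(219/14 + 1/18255) = 1/(3997859/255570) = 255570/3997859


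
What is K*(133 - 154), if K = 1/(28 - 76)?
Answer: 7/16 ≈ 0.43750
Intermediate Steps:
K = -1/48 (K = 1/(-48) = -1/48 ≈ -0.020833)
K*(133 - 154) = -(133 - 154)/48 = -1/48*(-21) = 7/16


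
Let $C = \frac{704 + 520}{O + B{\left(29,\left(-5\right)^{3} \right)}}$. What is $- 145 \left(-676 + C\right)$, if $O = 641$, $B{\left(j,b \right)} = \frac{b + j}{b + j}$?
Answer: $\frac{10458560}{107} \approx 97744.0$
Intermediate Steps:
$B{\left(j,b \right)} = 1$
$C = \frac{204}{107}$ ($C = \frac{704 + 520}{641 + 1} = \frac{1224}{642} = 1224 \cdot \frac{1}{642} = \frac{204}{107} \approx 1.9065$)
$- 145 \left(-676 + C\right) = - 145 \left(-676 + \frac{204}{107}\right) = \left(-145\right) \left(- \frac{72128}{107}\right) = \frac{10458560}{107}$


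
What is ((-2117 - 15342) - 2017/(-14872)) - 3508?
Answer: -311819207/14872 ≈ -20967.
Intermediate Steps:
((-2117 - 15342) - 2017/(-14872)) - 3508 = (-17459 - 2017*(-1/14872)) - 3508 = (-17459 + 2017/14872) - 3508 = -259648231/14872 - 3508 = -311819207/14872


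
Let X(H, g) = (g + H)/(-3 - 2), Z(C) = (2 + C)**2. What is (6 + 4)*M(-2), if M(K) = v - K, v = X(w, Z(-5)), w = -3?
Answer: 8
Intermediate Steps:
X(H, g) = -H/5 - g/5 (X(H, g) = (H + g)/(-5) = (H + g)*(-1/5) = -H/5 - g/5)
v = -6/5 (v = -1/5*(-3) - (2 - 5)**2/5 = 3/5 - 1/5*(-3)**2 = 3/5 - 1/5*9 = 3/5 - 9/5 = -6/5 ≈ -1.2000)
M(K) = -6/5 - K
(6 + 4)*M(-2) = (6 + 4)*(-6/5 - 1*(-2)) = 10*(-6/5 + 2) = 10*(4/5) = 8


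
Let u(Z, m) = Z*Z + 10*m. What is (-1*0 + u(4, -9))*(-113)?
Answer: 8362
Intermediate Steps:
u(Z, m) = Z² + 10*m
(-1*0 + u(4, -9))*(-113) = (-1*0 + (4² + 10*(-9)))*(-113) = (0 + (16 - 90))*(-113) = (0 - 74)*(-113) = -74*(-113) = 8362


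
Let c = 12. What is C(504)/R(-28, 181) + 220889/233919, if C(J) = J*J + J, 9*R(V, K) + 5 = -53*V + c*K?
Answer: 178880013553/284679423 ≈ 628.36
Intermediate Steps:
R(V, K) = -5/9 - 53*V/9 + 4*K/3 (R(V, K) = -5/9 + (-53*V + 12*K)/9 = -5/9 + (-53*V/9 + 4*K/3) = -5/9 - 53*V/9 + 4*K/3)
C(J) = J + J² (C(J) = J² + J = J + J²)
C(504)/R(-28, 181) + 220889/233919 = (504*(1 + 504))/(-5/9 - 53/9*(-28) + (4/3)*181) + 220889/233919 = (504*505)/(-5/9 + 1484/9 + 724/3) + 220889*(1/233919) = 254520/(1217/3) + 220889/233919 = 254520*(3/1217) + 220889/233919 = 763560/1217 + 220889/233919 = 178880013553/284679423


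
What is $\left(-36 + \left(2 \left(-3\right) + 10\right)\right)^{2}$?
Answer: $1024$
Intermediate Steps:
$\left(-36 + \left(2 \left(-3\right) + 10\right)\right)^{2} = \left(-36 + \left(-6 + 10\right)\right)^{2} = \left(-36 + 4\right)^{2} = \left(-32\right)^{2} = 1024$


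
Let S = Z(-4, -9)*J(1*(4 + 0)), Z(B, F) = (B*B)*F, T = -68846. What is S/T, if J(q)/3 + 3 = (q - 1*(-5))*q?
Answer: 7128/34423 ≈ 0.20707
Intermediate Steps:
Z(B, F) = F*B**2 (Z(B, F) = B**2*F = F*B**2)
J(q) = -9 + 3*q*(5 + q) (J(q) = -9 + 3*((q - 1*(-5))*q) = -9 + 3*((q + 5)*q) = -9 + 3*((5 + q)*q) = -9 + 3*(q*(5 + q)) = -9 + 3*q*(5 + q))
S = -14256 (S = (-9*(-4)**2)*(-9 + 3*(1*(4 + 0))**2 + 15*(1*(4 + 0))) = (-9*16)*(-9 + 3*(1*4)**2 + 15*(1*4)) = -144*(-9 + 3*4**2 + 15*4) = -144*(-9 + 3*16 + 60) = -144*(-9 + 48 + 60) = -144*99 = -14256)
S/T = -14256/(-68846) = -14256*(-1/68846) = 7128/34423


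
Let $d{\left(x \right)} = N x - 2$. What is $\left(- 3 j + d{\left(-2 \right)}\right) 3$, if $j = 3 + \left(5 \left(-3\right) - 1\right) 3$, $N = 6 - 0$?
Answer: $363$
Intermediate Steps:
$N = 6$ ($N = 6 + 0 = 6$)
$j = -45$ ($j = 3 + \left(-15 - 1\right) 3 = 3 - 48 = -45$)
$d{\left(x \right)} = -2 + 6 x$ ($d{\left(x \right)} = 6 x - 2 = -2 + 6 x$)
$\left(- 3 j + d{\left(-2 \right)}\right) 3 = \left(\left(-3\right) \left(-45\right) + \left(-2 + 6 \left(-2\right)\right)\right) 3 = \left(135 - 14\right) 3 = 121 \cdot 3 = 363$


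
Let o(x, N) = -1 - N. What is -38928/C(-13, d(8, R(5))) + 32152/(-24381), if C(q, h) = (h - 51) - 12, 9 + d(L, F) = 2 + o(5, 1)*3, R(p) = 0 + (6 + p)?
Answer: 236665004/463239 ≈ 510.89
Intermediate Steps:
R(p) = 6 + p
d(L, F) = -13 (d(L, F) = -9 + (2 + (-1 - 1*1)*3) = -9 + (2 + (-1 - 1)*3) = -9 + (2 - 2*3) = -9 + (2 - 6) = -9 - 4 = -13)
C(q, h) = -63 + h (C(q, h) = (-51 + h) - 12 = -63 + h)
-38928/C(-13, d(8, R(5))) + 32152/(-24381) = -38928/(-63 - 13) + 32152/(-24381) = -38928/(-76) + 32152*(-1/24381) = -38928*(-1/76) - 32152/24381 = 9732/19 - 32152/24381 = 236665004/463239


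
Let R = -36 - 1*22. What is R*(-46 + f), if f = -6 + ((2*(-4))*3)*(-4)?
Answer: -2552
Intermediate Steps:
R = -58 (R = -36 - 22 = -58)
f = 90 (f = -6 - 8*3*(-4) = -6 - 24*(-4) = -6 + 96 = 90)
R*(-46 + f) = -58*(-46 + 90) = -58*44 = -2552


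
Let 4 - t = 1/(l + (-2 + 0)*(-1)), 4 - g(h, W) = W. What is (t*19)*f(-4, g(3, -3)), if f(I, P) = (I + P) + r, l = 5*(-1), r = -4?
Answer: -247/3 ≈ -82.333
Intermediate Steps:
l = -5
g(h, W) = 4 - W
f(I, P) = -4 + I + P (f(I, P) = (I + P) - 4 = -4 + I + P)
t = 13/3 (t = 4 - 1/(-5 + (-2 + 0)*(-1)) = 4 - 1/(-5 - 2*(-1)) = 4 - 1/(-5 + 2) = 4 - 1/(-3) = 4 - 1*(-⅓) = 4 + ⅓ = 13/3 ≈ 4.3333)
(t*19)*f(-4, g(3, -3)) = ((13/3)*19)*(-4 - 4 + (4 - 1*(-3))) = 247*(-4 - 4 + (4 + 3))/3 = 247*(-4 - 4 + 7)/3 = (247/3)*(-1) = -247/3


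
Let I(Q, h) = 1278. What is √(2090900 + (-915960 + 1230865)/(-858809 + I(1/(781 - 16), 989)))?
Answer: 9*√18982255960395745/857531 ≈ 1446.0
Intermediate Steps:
√(2090900 + (-915960 + 1230865)/(-858809 + I(1/(781 - 16), 989))) = √(2090900 + (-915960 + 1230865)/(-858809 + 1278)) = √(2090900 + 314905/(-857531)) = √(2090900 + 314905*(-1/857531)) = √(2090900 - 314905/857531) = √(1793011252995/857531) = 9*√18982255960395745/857531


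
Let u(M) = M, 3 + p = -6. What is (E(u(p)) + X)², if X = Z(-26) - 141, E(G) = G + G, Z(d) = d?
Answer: 34225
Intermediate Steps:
p = -9 (p = -3 - 6 = -9)
E(G) = 2*G
X = -167 (X = -26 - 141 = -167)
(E(u(p)) + X)² = (2*(-9) - 167)² = (-18 - 167)² = (-185)² = 34225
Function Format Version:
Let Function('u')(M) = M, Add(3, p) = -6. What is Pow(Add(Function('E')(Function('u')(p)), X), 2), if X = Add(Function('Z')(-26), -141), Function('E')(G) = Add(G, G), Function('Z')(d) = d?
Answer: 34225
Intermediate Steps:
p = -9 (p = Add(-3, -6) = -9)
Function('E')(G) = Mul(2, G)
X = -167 (X = Add(-26, -141) = -167)
Pow(Add(Function('E')(Function('u')(p)), X), 2) = Pow(Add(Mul(2, -9), -167), 2) = Pow(Add(-18, -167), 2) = Pow(-185, 2) = 34225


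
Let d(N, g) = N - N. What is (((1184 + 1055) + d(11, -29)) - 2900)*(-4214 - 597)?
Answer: 3180071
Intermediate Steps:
d(N, g) = 0
(((1184 + 1055) + d(11, -29)) - 2900)*(-4214 - 597) = (((1184 + 1055) + 0) - 2900)*(-4214 - 597) = ((2239 + 0) - 2900)*(-4811) = (2239 - 2900)*(-4811) = -661*(-4811) = 3180071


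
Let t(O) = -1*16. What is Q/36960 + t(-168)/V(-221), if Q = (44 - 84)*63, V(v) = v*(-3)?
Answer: -2693/29172 ≈ -0.092314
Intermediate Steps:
V(v) = -3*v
t(O) = -16
Q = -2520 (Q = -40*63 = -2520)
Q/36960 + t(-168)/V(-221) = -2520/36960 - 16/((-3*(-221))) = -2520*1/36960 - 16/663 = -3/44 - 16*1/663 = -3/44 - 16/663 = -2693/29172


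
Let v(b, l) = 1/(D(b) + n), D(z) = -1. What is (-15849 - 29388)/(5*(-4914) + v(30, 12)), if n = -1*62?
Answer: 2849931/1547911 ≈ 1.8411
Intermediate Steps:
n = -62
v(b, l) = -1/63 (v(b, l) = 1/(-1 - 62) = 1/(-63) = -1/63)
(-15849 - 29388)/(5*(-4914) + v(30, 12)) = (-15849 - 29388)/(5*(-4914) - 1/63) = -45237/(-24570 - 1/63) = -45237/(-1547911/63) = -45237*(-63/1547911) = 2849931/1547911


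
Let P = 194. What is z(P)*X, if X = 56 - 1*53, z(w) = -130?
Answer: -390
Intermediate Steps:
X = 3 (X = 56 - 53 = 3)
z(P)*X = -130*3 = -390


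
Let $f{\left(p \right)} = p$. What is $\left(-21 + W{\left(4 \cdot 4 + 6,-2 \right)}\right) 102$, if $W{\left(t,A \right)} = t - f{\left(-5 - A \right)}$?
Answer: $408$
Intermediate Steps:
$W{\left(t,A \right)} = 5 + A + t$ ($W{\left(t,A \right)} = t - \left(-5 - A\right) = t + \left(5 + A\right) = 5 + A + t$)
$\left(-21 + W{\left(4 \cdot 4 + 6,-2 \right)}\right) 102 = \left(-21 + \left(5 - 2 + \left(4 \cdot 4 + 6\right)\right)\right) 102 = \left(-21 + \left(5 - 2 + \left(16 + 6\right)\right)\right) 102 = \left(-21 + \left(5 - 2 + 22\right)\right) 102 = \left(-21 + 25\right) 102 = 4 \cdot 102 = 408$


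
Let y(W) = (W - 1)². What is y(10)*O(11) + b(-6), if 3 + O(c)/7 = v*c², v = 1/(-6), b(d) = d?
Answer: -26283/2 ≈ -13142.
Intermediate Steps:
y(W) = (-1 + W)²
v = -⅙ ≈ -0.16667
O(c) = -21 - 7*c²/6 (O(c) = -21 + 7*(-c²/6) = -21 - 7*c²/6)
y(10)*O(11) + b(-6) = (-1 + 10)²*(-21 - 7/6*11²) - 6 = 9²*(-21 - 7/6*121) - 6 = 81*(-21 - 847/6) - 6 = 81*(-973/6) - 6 = -26271/2 - 6 = -26283/2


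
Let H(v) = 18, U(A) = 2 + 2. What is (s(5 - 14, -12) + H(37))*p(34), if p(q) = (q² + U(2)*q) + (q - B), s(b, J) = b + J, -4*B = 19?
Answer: -15969/4 ≈ -3992.3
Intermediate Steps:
B = -19/4 (B = -¼*19 = -19/4 ≈ -4.7500)
U(A) = 4
s(b, J) = J + b
p(q) = 19/4 + q² + 5*q (p(q) = (q² + 4*q) + (q - 1*(-19/4)) = (q² + 4*q) + (q + 19/4) = (q² + 4*q) + (19/4 + q) = 19/4 + q² + 5*q)
(s(5 - 14, -12) + H(37))*p(34) = ((-12 + (5 - 14)) + 18)*(19/4 + 34² + 5*34) = ((-12 - 9) + 18)*(19/4 + 1156 + 170) = (-21 + 18)*(5323/4) = -3*5323/4 = -15969/4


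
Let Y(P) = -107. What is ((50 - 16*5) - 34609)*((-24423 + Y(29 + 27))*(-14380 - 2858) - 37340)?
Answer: -14645743301200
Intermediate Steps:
((50 - 16*5) - 34609)*((-24423 + Y(29 + 27))*(-14380 - 2858) - 37340) = ((50 - 16*5) - 34609)*((-24423 - 107)*(-14380 - 2858) - 37340) = ((50 - 80) - 34609)*(-24530*(-17238) - 37340) = (-30 - 34609)*(422848140 - 37340) = -34639*422810800 = -14645743301200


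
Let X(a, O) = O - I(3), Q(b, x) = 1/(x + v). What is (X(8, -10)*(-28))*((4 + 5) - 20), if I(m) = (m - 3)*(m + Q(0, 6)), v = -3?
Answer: -3080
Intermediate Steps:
Q(b, x) = 1/(-3 + x) (Q(b, x) = 1/(x - 3) = 1/(-3 + x))
I(m) = (-3 + m)*(⅓ + m) (I(m) = (m - 3)*(m + 1/(-3 + 6)) = (-3 + m)*(m + 1/3) = (-3 + m)*(m + ⅓) = (-3 + m)*(⅓ + m))
X(a, O) = O (X(a, O) = O - (-1 + 3² - 8/3*3) = O - (-1 + 9 - 8) = O - 1*0 = O + 0 = O)
(X(8, -10)*(-28))*((4 + 5) - 20) = (-10*(-28))*((4 + 5) - 20) = 280*(9 - 20) = 280*(-11) = -3080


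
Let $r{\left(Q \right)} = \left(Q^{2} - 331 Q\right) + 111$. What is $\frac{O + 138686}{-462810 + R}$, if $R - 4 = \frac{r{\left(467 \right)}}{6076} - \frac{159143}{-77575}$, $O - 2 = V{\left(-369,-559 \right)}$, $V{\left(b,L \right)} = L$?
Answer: $- \frac{9300930027900}{31162245075301} \approx -0.29847$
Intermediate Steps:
$r{\left(Q \right)} = 111 + Q^{2} - 331 Q$
$O = -557$ ($O = 2 - 559 = -557$)
$R = \frac{1112555699}{67335100}$ ($R = 4 - \left(- \frac{159143}{77575} - \frac{111 + 467^{2} - 154577}{6076}\right) = 4 - \left(- \frac{159143}{77575} - \left(111 + 218089 - 154577\right) \frac{1}{6076}\right) = 4 + \left(63623 \cdot \frac{1}{6076} + \frac{159143}{77575}\right) = 4 + \left(\frac{9089}{868} + \frac{159143}{77575}\right) = 4 + \frac{843215299}{67335100} = \frac{1112555699}{67335100} \approx 16.523$)
$\frac{O + 138686}{-462810 + R} = \frac{-557 + 138686}{-462810 + \frac{1112555699}{67335100}} = \frac{138129}{- \frac{31162245075301}{67335100}} = 138129 \left(- \frac{67335100}{31162245075301}\right) = - \frac{9300930027900}{31162245075301}$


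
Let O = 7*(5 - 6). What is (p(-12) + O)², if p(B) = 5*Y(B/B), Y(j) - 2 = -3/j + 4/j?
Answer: 64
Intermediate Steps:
O = -7 (O = 7*(-1) = -7)
Y(j) = 2 + 1/j (Y(j) = 2 + (-3/j + 4/j) = 2 + 1/j)
p(B) = 15 (p(B) = 5*(2 + 1/(B/B)) = 5*(2 + 1/1) = 5*(2 + 1) = 5*3 = 15)
(p(-12) + O)² = (15 - 7)² = 8² = 64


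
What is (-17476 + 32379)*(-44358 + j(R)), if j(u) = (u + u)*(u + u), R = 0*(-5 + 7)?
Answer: -661067274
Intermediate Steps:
R = 0 (R = 0*2 = 0)
j(u) = 4*u² (j(u) = (2*u)*(2*u) = 4*u²)
(-17476 + 32379)*(-44358 + j(R)) = (-17476 + 32379)*(-44358 + 4*0²) = 14903*(-44358 + 4*0) = 14903*(-44358 + 0) = 14903*(-44358) = -661067274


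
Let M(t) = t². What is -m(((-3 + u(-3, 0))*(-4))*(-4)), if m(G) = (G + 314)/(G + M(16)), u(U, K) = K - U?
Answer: -157/128 ≈ -1.2266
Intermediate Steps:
m(G) = (314 + G)/(256 + G) (m(G) = (G + 314)/(G + 16²) = (314 + G)/(G + 256) = (314 + G)/(256 + G))
-m(((-3 + u(-3, 0))*(-4))*(-4)) = -(314 + ((-3 + (0 - 1*(-3)))*(-4))*(-4))/(256 + ((-3 + (0 - 1*(-3)))*(-4))*(-4)) = -(314 + ((-3 + (0 + 3))*(-4))*(-4))/(256 + ((-3 + (0 + 3))*(-4))*(-4)) = -(314 + ((-3 + 3)*(-4))*(-4))/(256 + ((-3 + 3)*(-4))*(-4)) = -(314 + (0*(-4))*(-4))/(256 + (0*(-4))*(-4)) = -(314 + 0*(-4))/(256 + 0*(-4)) = -(314 + 0)/(256 + 0) = -314/256 = -1*157/128 = -157/128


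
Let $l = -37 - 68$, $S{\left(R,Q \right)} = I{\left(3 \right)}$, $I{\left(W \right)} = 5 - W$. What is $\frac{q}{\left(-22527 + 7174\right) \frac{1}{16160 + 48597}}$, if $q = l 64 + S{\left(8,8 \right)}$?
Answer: $\frac{435037526}{15353} \approx 28336.0$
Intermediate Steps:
$S{\left(R,Q \right)} = 2$ ($S{\left(R,Q \right)} = 5 - 3 = 2$)
$l = -105$
$q = -6718$ ($q = \left(-105\right) 64 + 2 = -6720 + 2 = -6718$)
$\frac{q}{\left(-22527 + 7174\right) \frac{1}{16160 + 48597}} = - \frac{6718}{\left(-22527 + 7174\right) \frac{1}{16160 + 48597}} = - \frac{6718}{\left(-15353\right) \frac{1}{64757}} = - \frac{6718}{- \frac{15353}{64757}} = \left(-6718\right) \left(- \frac{64757}{15353}\right) = \frac{435037526}{15353}$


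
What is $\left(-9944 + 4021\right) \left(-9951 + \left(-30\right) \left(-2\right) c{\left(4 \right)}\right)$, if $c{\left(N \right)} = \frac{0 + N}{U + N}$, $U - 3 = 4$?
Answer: $\frac{646915983}{11} \approx 5.8811 \cdot 10^{7}$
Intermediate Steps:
$U = 7$ ($U = 3 + 4 = 7$)
$c{\left(N \right)} = \frac{N}{7 + N}$ ($c{\left(N \right)} = \frac{0 + N}{7 + N} = \frac{N}{7 + N}$)
$\left(-9944 + 4021\right) \left(-9951 + \left(-30\right) \left(-2\right) c{\left(4 \right)}\right) = \left(-9944 + 4021\right) \left(-9951 + \left(-30\right) \left(-2\right) \frac{4}{7 + 4}\right) = - 5923 \left(-9951 + 60 \cdot \frac{4}{11}\right) = - 5923 \left(-9951 + \frac{240}{11}\right) = \left(-5923\right) \left(- \frac{109221}{11}\right) = \frac{646915983}{11}$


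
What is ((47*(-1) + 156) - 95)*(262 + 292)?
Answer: 7756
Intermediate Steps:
((47*(-1) + 156) - 95)*(262 + 292) = ((-47 + 156) - 95)*554 = (109 - 95)*554 = 14*554 = 7756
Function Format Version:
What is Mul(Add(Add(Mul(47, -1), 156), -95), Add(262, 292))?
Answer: 7756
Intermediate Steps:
Mul(Add(Add(Mul(47, -1), 156), -95), Add(262, 292)) = Mul(Add(Add(-47, 156), -95), 554) = Mul(Add(109, -95), 554) = Mul(14, 554) = 7756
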